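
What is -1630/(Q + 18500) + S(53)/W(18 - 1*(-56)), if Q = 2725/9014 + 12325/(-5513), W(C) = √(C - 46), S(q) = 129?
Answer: -16200303332/183849258475 + 129*√7/14 ≈ 24.291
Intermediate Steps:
W(C) = √(-46 + C)
Q = -96074625/49694182 (Q = 2725*(1/9014) + 12325*(-1/5513) = 2725/9014 - 12325/5513 = -96074625/49694182 ≈ -1.9333)
-1630/(Q + 18500) + S(53)/W(18 - 1*(-56)) = -1630/(-96074625/49694182 + 18500) + 129/(√(-46 + (18 - 1*(-56)))) = -1630/919246292375/49694182 + 129/(√(-46 + (18 + 56))) = -1630*49694182/919246292375 + 129/(√(-46 + 74)) = -16200303332/183849258475 + 129/(√28) = -16200303332/183849258475 + 129/((2*√7)) = -16200303332/183849258475 + 129*(√7/14) = -16200303332/183849258475 + 129*√7/14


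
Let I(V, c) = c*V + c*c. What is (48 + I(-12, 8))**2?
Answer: 256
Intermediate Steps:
I(V, c) = c**2 + V*c (I(V, c) = V*c + c**2 = c**2 + V*c)
(48 + I(-12, 8))**2 = (48 + 8*(-12 + 8))**2 = (48 + 8*(-4))**2 = (48 - 32)**2 = 16**2 = 256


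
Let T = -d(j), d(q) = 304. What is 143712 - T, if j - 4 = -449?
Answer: 144016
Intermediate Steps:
j = -445 (j = 4 - 449 = -445)
T = -304 (T = -1*304 = -304)
143712 - T = 143712 - 1*(-304) = 143712 + 304 = 144016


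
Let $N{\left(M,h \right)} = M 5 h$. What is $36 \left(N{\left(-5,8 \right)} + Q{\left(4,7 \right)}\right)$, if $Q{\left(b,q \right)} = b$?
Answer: $-7056$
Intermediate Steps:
$N{\left(M,h \right)} = 5 M h$
$36 \left(N{\left(-5,8 \right)} + Q{\left(4,7 \right)}\right) = 36 \left(5 \left(-5\right) 8 + 4\right) = 36 \left(-200 + 4\right) = 36 \left(-196\right) = -7056$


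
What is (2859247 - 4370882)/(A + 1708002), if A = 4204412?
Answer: -1511635/5912414 ≈ -0.25567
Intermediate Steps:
(2859247 - 4370882)/(A + 1708002) = (2859247 - 4370882)/(4204412 + 1708002) = -1511635/5912414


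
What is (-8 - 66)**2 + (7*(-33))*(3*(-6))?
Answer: 9634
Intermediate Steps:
(-8 - 66)**2 + (7*(-33))*(3*(-6)) = (-74)**2 - 231*(-18) = 5476 + 4158 = 9634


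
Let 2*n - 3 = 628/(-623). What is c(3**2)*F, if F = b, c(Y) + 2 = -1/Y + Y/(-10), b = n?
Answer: -336311/112140 ≈ -2.9990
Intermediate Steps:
n = 1241/1246 (n = 3/2 + (628/(-623))/2 = 3/2 + (628*(-1/623))/2 = 3/2 + (1/2)*(-628/623) = 3/2 - 314/623 = 1241/1246 ≈ 0.99599)
b = 1241/1246 ≈ 0.99599
c(Y) = -2 - 1/Y - Y/10 (c(Y) = -2 + (-1/Y + Y/(-10)) = -2 + (-1/Y + Y*(-1/10)) = -2 + (-1/Y - Y/10) = -2 - 1/Y - Y/10)
F = 1241/1246 ≈ 0.99599
c(3**2)*F = (-2 - 1/(3**2) - 1/10*3**2)*(1241/1246) = (-2 - 1/9 - 1/10*9)*(1241/1246) = (-2 - 1*1/9 - 9/10)*(1241/1246) = (-2 - 1/9 - 9/10)*(1241/1246) = -271/90*1241/1246 = -336311/112140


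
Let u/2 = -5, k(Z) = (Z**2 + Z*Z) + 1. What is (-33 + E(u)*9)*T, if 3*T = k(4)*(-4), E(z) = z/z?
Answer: 1056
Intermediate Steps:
k(Z) = 1 + 2*Z**2 (k(Z) = (Z**2 + Z**2) + 1 = 2*Z**2 + 1 = 1 + 2*Z**2)
u = -10 (u = 2*(-5) = -10)
E(z) = 1
T = -44 (T = ((1 + 2*4**2)*(-4))/3 = ((1 + 2*16)*(-4))/3 = ((1 + 32)*(-4))/3 = (33*(-4))/3 = (1/3)*(-132) = -44)
(-33 + E(u)*9)*T = (-33 + 1*9)*(-44) = (-33 + 9)*(-44) = -24*(-44) = 1056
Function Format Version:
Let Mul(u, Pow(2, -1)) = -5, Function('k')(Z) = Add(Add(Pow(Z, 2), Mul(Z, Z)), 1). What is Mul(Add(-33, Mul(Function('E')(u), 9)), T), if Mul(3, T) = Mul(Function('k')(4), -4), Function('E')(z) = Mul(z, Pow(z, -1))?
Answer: 1056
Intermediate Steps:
Function('k')(Z) = Add(1, Mul(2, Pow(Z, 2))) (Function('k')(Z) = Add(Add(Pow(Z, 2), Pow(Z, 2)), 1) = Add(Mul(2, Pow(Z, 2)), 1) = Add(1, Mul(2, Pow(Z, 2))))
u = -10 (u = Mul(2, -5) = -10)
Function('E')(z) = 1
T = -44 (T = Mul(Rational(1, 3), Mul(Add(1, Mul(2, Pow(4, 2))), -4)) = Mul(Rational(1, 3), Mul(Add(1, Mul(2, 16)), -4)) = Mul(Rational(1, 3), Mul(Add(1, 32), -4)) = Mul(Rational(1, 3), Mul(33, -4)) = Mul(Rational(1, 3), -132) = -44)
Mul(Add(-33, Mul(Function('E')(u), 9)), T) = Mul(Add(-33, Mul(1, 9)), -44) = Mul(Add(-33, 9), -44) = Mul(-24, -44) = 1056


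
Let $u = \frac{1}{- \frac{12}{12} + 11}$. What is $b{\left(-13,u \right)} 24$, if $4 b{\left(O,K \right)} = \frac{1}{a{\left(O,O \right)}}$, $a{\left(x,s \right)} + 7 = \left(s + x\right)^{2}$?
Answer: $\frac{2}{223} \approx 0.0089686$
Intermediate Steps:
$u = \frac{1}{10}$ ($u = \frac{1}{\left(-12\right) \frac{1}{12} + 11} = \frac{1}{-1 + 11} = \frac{1}{10} \approx 0.1$)
$a{\left(x,s \right)} = -7 + \left(s + x\right)^{2}$
$b{\left(O,K \right)} = \frac{1}{4 \left(-7 + 4 O^{2}\right)}$ ($b{\left(O,K \right)} = \frac{1}{4 \left(-7 + \left(O + O\right)^{2}\right)} = \frac{1}{4 \left(-7 + \left(2 O\right)^{2}\right)} = \frac{1}{4 \left(-7 + 4 O^{2}\right)}$)
$b{\left(-13,u \right)} 24 = \frac{1}{4 \left(-7 + 4 \left(-13\right)^{2}\right)} 24 = \frac{1}{4 \left(-7 + 4 \cdot 169\right)} 24 = \frac{1}{4 \left(-7 + 676\right)} 24 = \frac{1}{4 \cdot 669} \cdot 24 = \frac{1}{4} \cdot \frac{1}{669} \cdot 24 = \frac{1}{2676} \cdot 24 = \frac{2}{223}$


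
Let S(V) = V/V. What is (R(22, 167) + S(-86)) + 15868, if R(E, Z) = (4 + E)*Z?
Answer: 20211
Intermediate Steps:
S(V) = 1
R(E, Z) = Z*(4 + E)
(R(22, 167) + S(-86)) + 15868 = (167*(4 + 22) + 1) + 15868 = (167*26 + 1) + 15868 = (4342 + 1) + 15868 = 4343 + 15868 = 20211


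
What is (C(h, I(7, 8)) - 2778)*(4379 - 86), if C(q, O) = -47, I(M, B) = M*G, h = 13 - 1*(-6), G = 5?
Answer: -12127725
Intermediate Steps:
h = 19 (h = 13 + 6 = 19)
I(M, B) = 5*M (I(M, B) = M*5 = 5*M)
(C(h, I(7, 8)) - 2778)*(4379 - 86) = (-47 - 2778)*(4379 - 86) = -2825*4293 = -12127725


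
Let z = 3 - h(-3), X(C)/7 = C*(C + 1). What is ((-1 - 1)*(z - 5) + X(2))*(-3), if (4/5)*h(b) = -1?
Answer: -261/2 ≈ -130.50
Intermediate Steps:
X(C) = 7*C*(1 + C) (X(C) = 7*(C*(C + 1)) = 7*(C*(1 + C)) = 7*C*(1 + C))
h(b) = -5/4 (h(b) = (5/4)*(-1) = -5/4)
z = 17/4 (z = 3 - 1*(-5/4) = 3 + 5/4 = 17/4 ≈ 4.2500)
((-1 - 1)*(z - 5) + X(2))*(-3) = ((-1 - 1)*(17/4 - 5) + 7*2*(1 + 2))*(-3) = (-2*(-¾) + 7*2*3)*(-3) = (3/2 + 42)*(-3) = (87/2)*(-3) = -261/2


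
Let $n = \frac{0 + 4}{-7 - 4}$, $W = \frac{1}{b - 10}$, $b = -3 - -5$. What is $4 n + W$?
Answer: $- \frac{139}{88} \approx -1.5795$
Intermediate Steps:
$b = 2$ ($b = -3 + 5 = 2$)
$W = - \frac{1}{8}$ ($W = \frac{1}{2 - 10} = \frac{1}{-8} = - \frac{1}{8} \approx -0.125$)
$n = - \frac{4}{11}$ ($n = \frac{4}{-11} = 4 \left(- \frac{1}{11}\right) = - \frac{4}{11} \approx -0.36364$)
$4 n + W = 4 \left(- \frac{4}{11}\right) - \frac{1}{8} = - \frac{16}{11} - \frac{1}{8} = - \frac{139}{88}$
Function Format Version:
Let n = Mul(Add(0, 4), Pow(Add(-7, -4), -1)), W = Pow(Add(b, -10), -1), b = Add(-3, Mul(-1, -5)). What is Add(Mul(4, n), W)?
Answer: Rational(-139, 88) ≈ -1.5795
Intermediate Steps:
b = 2 (b = Add(-3, 5) = 2)
W = Rational(-1, 8) (W = Pow(Add(2, -10), -1) = Pow(-8, -1) = Rational(-1, 8) ≈ -0.12500)
n = Rational(-4, 11) (n = Mul(4, Pow(-11, -1)) = Mul(4, Rational(-1, 11)) = Rational(-4, 11) ≈ -0.36364)
Add(Mul(4, n), W) = Add(Mul(4, Rational(-4, 11)), Rational(-1, 8)) = Add(Rational(-16, 11), Rational(-1, 8)) = Rational(-139, 88)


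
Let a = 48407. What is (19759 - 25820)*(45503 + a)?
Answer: -569188510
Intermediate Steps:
(19759 - 25820)*(45503 + a) = (19759 - 25820)*(45503 + 48407) = -6061*93910 = -569188510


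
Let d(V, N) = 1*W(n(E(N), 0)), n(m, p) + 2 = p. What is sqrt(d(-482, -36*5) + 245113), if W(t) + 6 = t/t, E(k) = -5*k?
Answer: 2*sqrt(61277) ≈ 495.08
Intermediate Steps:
n(m, p) = -2 + p
W(t) = -5 (W(t) = -6 + t/t = -6 + 1 = -5)
d(V, N) = -5 (d(V, N) = 1*(-5) = -5)
sqrt(d(-482, -36*5) + 245113) = sqrt(-5 + 245113) = sqrt(245108) = 2*sqrt(61277)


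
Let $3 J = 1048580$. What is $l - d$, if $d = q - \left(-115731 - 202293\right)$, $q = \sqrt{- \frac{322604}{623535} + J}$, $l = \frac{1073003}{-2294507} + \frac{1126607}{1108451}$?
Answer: $- \frac{47579087808377316}{149608739921} - \frac{2 \sqrt{33973583116579590}}{623535} \approx -3.1861 \cdot 10^{5}$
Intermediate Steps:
$J = \frac{1048580}{3}$ ($J = \frac{1}{3} \cdot 1048580 = \frac{1048580}{3} \approx 3.4953 \cdot 10^{5}$)
$l = \frac{82096258788}{149608739921}$ ($l = 1073003 \left(- \frac{1}{2294507}\right) + 1126607 \cdot \frac{1}{1108451} = - \frac{1073003}{2294507} + \frac{66271}{65203} = \frac{82096258788}{149608739921} \approx 0.54874$)
$q = \frac{2 \sqrt{33973583116579590}}{623535}$ ($q = \sqrt{- \frac{322604}{623535} + \frac{1048580}{3}} = \sqrt{\frac{217941787496}{623535}} = \frac{2 \sqrt{33973583116579590}}{623535} \approx 591.21$)
$d = 318024 + \frac{2 \sqrt{33973583116579590}}{623535}$ ($d = \frac{2 \sqrt{33973583116579590}}{623535} - \left(-115731 - 202293\right) = \frac{2 \sqrt{33973583116579590}}{623535} - -318024 = \frac{2 \sqrt{33973583116579590}}{623535} + 318024 = 318024 + \frac{2 \sqrt{33973583116579590}}{623535} \approx 3.1862 \cdot 10^{5}$)
$l - d = \frac{82096258788}{149608739921} - \left(318024 + \frac{2 \sqrt{33973583116579590}}{623535}\right) = - \frac{47579087808377316}{149608739921} - \frac{2 \sqrt{33973583116579590}}{623535}$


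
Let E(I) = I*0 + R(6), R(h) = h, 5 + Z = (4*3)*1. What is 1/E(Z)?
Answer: ⅙ ≈ 0.16667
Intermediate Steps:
Z = 7 (Z = -5 + (4*3)*1 = -5 + 12*1 = -5 + 12 = 7)
E(I) = 6 (E(I) = I*0 + 6 = 0 + 6 = 6)
1/E(Z) = 1/6 = ⅙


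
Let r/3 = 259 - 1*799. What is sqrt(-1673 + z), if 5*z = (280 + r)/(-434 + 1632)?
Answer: I*sqrt(600354339)/599 ≈ 40.905*I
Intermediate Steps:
r = -1620 (r = 3*(259 - 1*799) = 3*(259 - 799) = 3*(-540) = -1620)
z = -134/599 (z = ((280 - 1620)/(-434 + 1632))/5 = (-1340/1198)/5 = (-1340*1/1198)/5 = (1/5)*(-670/599) = -134/599 ≈ -0.22371)
sqrt(-1673 + z) = sqrt(-1673 - 134/599) = sqrt(-1002261/599) = I*sqrt(600354339)/599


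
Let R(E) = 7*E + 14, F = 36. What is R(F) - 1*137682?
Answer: -137416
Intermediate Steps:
R(E) = 14 + 7*E
R(F) - 1*137682 = (14 + 7*36) - 1*137682 = (14 + 252) - 137682 = 266 - 137682 = -137416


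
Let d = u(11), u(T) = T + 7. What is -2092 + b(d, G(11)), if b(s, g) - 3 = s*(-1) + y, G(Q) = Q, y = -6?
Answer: -2113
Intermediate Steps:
u(T) = 7 + T
d = 18 (d = 7 + 11 = 18)
b(s, g) = -3 - s (b(s, g) = 3 + (s*(-1) - 6) = 3 + (-s - 6) = 3 + (-6 - s) = -3 - s)
-2092 + b(d, G(11)) = -2092 + (-3 - 1*18) = -2092 + (-3 - 18) = -2092 - 21 = -2113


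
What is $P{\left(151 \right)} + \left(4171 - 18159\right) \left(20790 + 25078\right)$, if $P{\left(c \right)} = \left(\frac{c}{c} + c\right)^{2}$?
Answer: $-641578480$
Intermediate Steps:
$P{\left(c \right)} = \left(1 + c\right)^{2}$
$P{\left(151 \right)} + \left(4171 - 18159\right) \left(20790 + 25078\right) = \left(1 + 151\right)^{2} + \left(4171 - 18159\right) \left(20790 + 25078\right) = 152^{2} - 641601584 = 23104 - 641601584 = -641578480$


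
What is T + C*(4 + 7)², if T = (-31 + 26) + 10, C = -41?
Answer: -4956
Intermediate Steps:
T = 5 (T = -5 + 10 = 5)
T + C*(4 + 7)² = 5 - 41*(4 + 7)² = 5 - 41*11² = 5 - 41*121 = 5 - 4961 = -4956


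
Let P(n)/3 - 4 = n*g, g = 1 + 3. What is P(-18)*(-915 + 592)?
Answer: 65892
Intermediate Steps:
g = 4
P(n) = 12 + 12*n (P(n) = 12 + 3*(n*4) = 12 + 3*(4*n) = 12 + 12*n)
P(-18)*(-915 + 592) = (12 + 12*(-18))*(-915 + 592) = (12 - 216)*(-323) = -204*(-323) = 65892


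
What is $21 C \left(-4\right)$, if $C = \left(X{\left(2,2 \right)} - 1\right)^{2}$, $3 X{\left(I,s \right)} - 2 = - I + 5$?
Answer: $- \frac{112}{3} \approx -37.333$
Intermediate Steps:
$X{\left(I,s \right)} = \frac{7}{3} - \frac{I}{3}$ ($X{\left(I,s \right)} = \frac{2}{3} + \frac{- I + 5}{3} = \frac{2}{3} + \frac{5 - I}{3} = \frac{2}{3} - \left(- \frac{5}{3} + \frac{I}{3}\right) = \frac{7}{3} - \frac{I}{3}$)
$C = \frac{4}{9}$ ($C = \left(\left(\frac{7}{3} - \frac{2}{3}\right) - 1\right)^{2} = \left(\frac{5}{3} - 1\right)^{2} = \left(\frac{2}{3}\right)^{2} = \frac{4}{9} \approx 0.44444$)
$21 C \left(-4\right) = 21 \cdot \frac{4}{9} \left(-4\right) = \frac{28}{3} \left(-4\right) = - \frac{112}{3}$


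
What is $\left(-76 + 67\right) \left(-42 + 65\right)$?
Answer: $-207$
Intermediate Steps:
$\left(-76 + 67\right) \left(-42 + 65\right) = \left(-9\right) 23 = -207$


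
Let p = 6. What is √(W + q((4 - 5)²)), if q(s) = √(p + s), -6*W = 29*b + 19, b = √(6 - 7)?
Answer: √(-114 - 174*I + 36*√7)/6 ≈ 1.4732 - 1.6405*I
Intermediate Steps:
b = I (b = √(-1) = I ≈ 1.0*I)
W = -19/6 - 29*I/6 (W = -(29*I + 19)/6 = -(19 + 29*I)/6 = -19/6 - 29*I/6 ≈ -3.1667 - 4.8333*I)
q(s) = √(6 + s)
√(W + q((4 - 5)²)) = √((-19/6 - 29*I/6) + √(6 + (4 - 5)²)) = √((-19/6 - 29*I/6) + √(6 + (-1)²)) = √((-19/6 - 29*I/6) + √(6 + 1)) = √((-19/6 - 29*I/6) + √7) = √(-19/6 + √7 - 29*I/6)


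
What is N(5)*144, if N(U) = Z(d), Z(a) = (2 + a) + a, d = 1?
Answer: 576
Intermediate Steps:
Z(a) = 2 + 2*a
N(U) = 4 (N(U) = 2 + 2*1 = 2 + 2 = 4)
N(5)*144 = 4*144 = 576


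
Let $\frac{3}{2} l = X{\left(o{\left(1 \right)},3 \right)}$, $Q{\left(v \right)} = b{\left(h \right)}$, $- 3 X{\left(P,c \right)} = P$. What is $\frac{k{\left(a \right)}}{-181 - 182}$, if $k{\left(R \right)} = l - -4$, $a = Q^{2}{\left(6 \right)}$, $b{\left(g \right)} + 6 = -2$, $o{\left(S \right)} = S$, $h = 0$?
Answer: $- \frac{34}{3267} \approx -0.010407$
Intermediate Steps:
$X{\left(P,c \right)} = - \frac{P}{3}$
$b{\left(g \right)} = -8$ ($b{\left(g \right)} = -6 - 2 = -8$)
$Q{\left(v \right)} = -8$
$l = - \frac{2}{9}$ ($l = \frac{2 \left(\left(- \frac{1}{3}\right) 1\right)}{3} = \frac{2}{3} \left(- \frac{1}{3}\right) = - \frac{2}{9} \approx -0.22222$)
$a = 64$ ($a = \left(-8\right)^{2} = 64$)
$k{\left(R \right)} = \frac{34}{9}$ ($k{\left(R \right)} = - \frac{2}{9} - -4 = - \frac{2}{9} + 4 = \frac{34}{9}$)
$\frac{k{\left(a \right)}}{-181 - 182} = \frac{34}{9 \left(-181 - 182\right)} = \frac{34}{9 \left(-363\right)} = \frac{34}{9} \left(- \frac{1}{363}\right) = - \frac{34}{3267}$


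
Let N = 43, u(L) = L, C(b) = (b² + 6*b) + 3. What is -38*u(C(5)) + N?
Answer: -2161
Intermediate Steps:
C(b) = 3 + b² + 6*b
-38*u(C(5)) + N = -38*(3 + 5² + 6*5) + 43 = -38*(3 + 25 + 30) + 43 = -38*58 + 43 = -2204 + 43 = -2161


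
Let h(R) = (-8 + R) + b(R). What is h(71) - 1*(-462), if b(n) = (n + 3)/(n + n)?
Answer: 37312/71 ≈ 525.52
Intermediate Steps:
b(n) = (3 + n)/(2*n) (b(n) = (3 + n)/((2*n)) = (3 + n)*(1/(2*n)) = (3 + n)/(2*n))
h(R) = -8 + R + (3 + R)/(2*R) (h(R) = (-8 + R) + (3 + R)/(2*R) = -8 + R + (3 + R)/(2*R))
h(71) - 1*(-462) = (-15/2 + 71 + (3/2)/71) - 1*(-462) = (-15/2 + 71 + (3/2)*(1/71)) + 462 = (-15/2 + 71 + 3/142) + 462 = 4510/71 + 462 = 37312/71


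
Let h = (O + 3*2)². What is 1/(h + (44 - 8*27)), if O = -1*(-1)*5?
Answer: -1/51 ≈ -0.019608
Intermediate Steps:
O = 5 (O = 1*5 = 5)
h = 121 (h = (5 + 3*2)² = (5 + 6)² = 11² = 121)
1/(h + (44 - 8*27)) = 1/(121 + (44 - 8*27)) = 1/(121 + (44 - 216)) = 1/(121 - 172) = 1/(-51) = -1/51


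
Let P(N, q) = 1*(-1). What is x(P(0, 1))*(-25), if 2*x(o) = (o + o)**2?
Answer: -50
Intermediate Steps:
P(N, q) = -1
x(o) = 2*o**2 (x(o) = (o + o)**2/2 = (2*o)**2/2 = (4*o**2)/2 = 2*o**2)
x(P(0, 1))*(-25) = (2*(-1)**2)*(-25) = (2*1)*(-25) = 2*(-25) = -50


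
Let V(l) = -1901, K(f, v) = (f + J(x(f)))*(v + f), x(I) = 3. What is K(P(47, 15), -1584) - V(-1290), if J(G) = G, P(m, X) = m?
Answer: -74949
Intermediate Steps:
K(f, v) = (3 + f)*(f + v) (K(f, v) = (f + 3)*(v + f) = (3 + f)*(f + v))
K(P(47, 15), -1584) - V(-1290) = (47² + 3*47 + 3*(-1584) + 47*(-1584)) - 1*(-1901) = (2209 + 141 - 4752 - 74448) + 1901 = -76850 + 1901 = -74949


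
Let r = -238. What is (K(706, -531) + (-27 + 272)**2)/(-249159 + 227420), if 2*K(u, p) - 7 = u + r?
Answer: -120525/43478 ≈ -2.7721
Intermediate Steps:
K(u, p) = -231/2 + u/2 (K(u, p) = 7/2 + (u - 238)/2 = 7/2 + (-238 + u)/2 = 7/2 + (-119 + u/2) = -231/2 + u/2)
(K(706, -531) + (-27 + 272)**2)/(-249159 + 227420) = ((-231/2 + (1/2)*706) + (-27 + 272)**2)/(-249159 + 227420) = ((-231/2 + 353) + 245**2)/(-21739) = (475/2 + 60025)*(-1/21739) = (120525/2)*(-1/21739) = -120525/43478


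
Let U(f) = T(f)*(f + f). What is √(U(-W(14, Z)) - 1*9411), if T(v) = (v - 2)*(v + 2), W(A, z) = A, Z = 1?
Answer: 3*I*√1643 ≈ 121.6*I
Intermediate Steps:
T(v) = (-2 + v)*(2 + v)
U(f) = 2*f*(-4 + f²) (U(f) = (-4 + f²)*(f + f) = (-4 + f²)*(2*f) = 2*f*(-4 + f²))
√(U(-W(14, Z)) - 1*9411) = √(2*(-1*14)*(-4 + (-1*14)²) - 1*9411) = √(2*(-14)*(-4 + (-14)²) - 9411) = √(2*(-14)*(-4 + 196) - 9411) = √(2*(-14)*192 - 9411) = √(-5376 - 9411) = √(-14787) = 3*I*√1643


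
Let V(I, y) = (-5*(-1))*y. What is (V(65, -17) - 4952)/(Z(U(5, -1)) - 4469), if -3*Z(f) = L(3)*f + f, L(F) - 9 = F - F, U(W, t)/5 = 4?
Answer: 15111/13607 ≈ 1.1105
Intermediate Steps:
U(W, t) = 20 (U(W, t) = 5*4 = 20)
L(F) = 9 (L(F) = 9 + (F - F) = 9 + 0 = 9)
Z(f) = -10*f/3 (Z(f) = -(9*f + f)/3 = -10*f/3)
V(I, y) = 5*y
(V(65, -17) - 4952)/(Z(U(5, -1)) - 4469) = (5*(-17) - 4952)/(-10/3*20 - 4469) = (-85 - 4952)/(-200/3 - 4469) = -5037/(-13607/3) = -5037*(-3/13607) = 15111/13607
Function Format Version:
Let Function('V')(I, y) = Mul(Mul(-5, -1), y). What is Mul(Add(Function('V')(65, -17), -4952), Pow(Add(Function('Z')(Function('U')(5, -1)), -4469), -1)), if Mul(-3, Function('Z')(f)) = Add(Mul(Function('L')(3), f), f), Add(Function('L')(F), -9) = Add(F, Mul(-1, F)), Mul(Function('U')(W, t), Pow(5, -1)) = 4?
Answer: Rational(15111, 13607) ≈ 1.1105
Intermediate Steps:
Function('U')(W, t) = 20 (Function('U')(W, t) = Mul(5, 4) = 20)
Function('L')(F) = 9 (Function('L')(F) = Add(9, Add(F, Mul(-1, F))) = Add(9, 0) = 9)
Function('Z')(f) = Mul(Rational(-10, 3), f) (Function('Z')(f) = Mul(Rational(-1, 3), Add(Mul(9, f), f)) = Mul(Rational(-1, 3), Mul(10, f)) = Mul(Rational(-10, 3), f))
Function('V')(I, y) = Mul(5, y)
Mul(Add(Function('V')(65, -17), -4952), Pow(Add(Function('Z')(Function('U')(5, -1)), -4469), -1)) = Mul(Add(Mul(5, -17), -4952), Pow(Add(Mul(Rational(-10, 3), 20), -4469), -1)) = Mul(Add(-85, -4952), Pow(Add(Rational(-200, 3), -4469), -1)) = Mul(-5037, Pow(Rational(-13607, 3), -1)) = Mul(-5037, Rational(-3, 13607)) = Rational(15111, 13607)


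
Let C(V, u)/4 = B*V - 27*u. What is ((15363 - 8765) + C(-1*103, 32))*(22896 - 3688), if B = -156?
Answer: 1294888112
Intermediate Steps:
C(V, u) = -624*V - 108*u (C(V, u) = 4*(-156*V - 27*u) = -624*V - 108*u)
((15363 - 8765) + C(-1*103, 32))*(22896 - 3688) = ((15363 - 8765) + (-(-624)*103 - 108*32))*(22896 - 3688) = (6598 + (-624*(-103) - 3456))*19208 = (6598 + (64272 - 3456))*19208 = (6598 + 60816)*19208 = 67414*19208 = 1294888112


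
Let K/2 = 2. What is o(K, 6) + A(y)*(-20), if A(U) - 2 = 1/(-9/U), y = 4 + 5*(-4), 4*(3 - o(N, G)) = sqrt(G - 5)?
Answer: -2621/36 ≈ -72.806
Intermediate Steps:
K = 4 (K = 2*2 = 4)
o(N, G) = 3 - sqrt(-5 + G)/4 (o(N, G) = 3 - sqrt(G - 5)/4 = 3 - sqrt(-5 + G)/4)
y = -16 (y = 4 - 20 = -16)
A(U) = 2 - U/9 (A(U) = 2 + 1/(-9/U) = 2 - U/9)
o(K, 6) + A(y)*(-20) = (3 - sqrt(-5 + 6)/4) + (2 - 1/9*(-16))*(-20) = (3 - sqrt(1)/4) + (2 + 16/9)*(-20) = (3 - 1/4*1) + (34/9)*(-20) = (3 - 1/4) - 680/9 = 11/4 - 680/9 = -2621/36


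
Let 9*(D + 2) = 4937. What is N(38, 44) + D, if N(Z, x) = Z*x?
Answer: 19967/9 ≈ 2218.6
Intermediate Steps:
D = 4919/9 (D = -2 + (1/9)*4937 = -2 + 4937/9 = 4919/9 ≈ 546.56)
N(38, 44) + D = 38*44 + 4919/9 = 1672 + 4919/9 = 19967/9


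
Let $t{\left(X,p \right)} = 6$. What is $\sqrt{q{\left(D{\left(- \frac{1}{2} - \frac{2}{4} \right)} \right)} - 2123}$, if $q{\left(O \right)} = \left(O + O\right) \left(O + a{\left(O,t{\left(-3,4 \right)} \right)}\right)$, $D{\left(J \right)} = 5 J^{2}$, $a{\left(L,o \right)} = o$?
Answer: $i \sqrt{2013} \approx 44.866 i$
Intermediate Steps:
$q{\left(O \right)} = 2 O \left(6 + O\right)$ ($q{\left(O \right)} = \left(O + O\right) \left(O + 6\right) = 2 O \left(6 + O\right)$)
$\sqrt{q{\left(D{\left(- \frac{1}{2} - \frac{2}{4} \right)} \right)} - 2123} = \sqrt{2 \cdot 5 \left(- \frac{1}{2} - \frac{2}{4}\right)^{2} \left(6 + 5 \left(- \frac{1}{2} - \frac{2}{4}\right)^{2}\right) - 2123} = \sqrt{2 \cdot 5 \left(\left(-1\right) \frac{1}{2} - \frac{1}{2}\right)^{2} \left(6 + 5 \left(\left(-1\right) \frac{1}{2} - \frac{1}{2}\right)^{2}\right) - 2123} = \sqrt{2 \cdot 5 \left(- \frac{1}{2} - \frac{1}{2}\right)^{2} \left(6 + 5 \left(- \frac{1}{2} - \frac{1}{2}\right)^{2}\right) - 2123} = \sqrt{2 \cdot 5 \left(-1\right)^{2} \left(6 + 5 \left(-1\right)^{2}\right) - 2123} = \sqrt{2 \cdot 5 \cdot 1 \left(6 + 5 \cdot 1\right) - 2123} = \sqrt{2 \cdot 5 \left(6 + 5\right) - 2123} = \sqrt{2 \cdot 5 \cdot 11 - 2123} = \sqrt{110 - 2123} = \sqrt{-2013} = i \sqrt{2013}$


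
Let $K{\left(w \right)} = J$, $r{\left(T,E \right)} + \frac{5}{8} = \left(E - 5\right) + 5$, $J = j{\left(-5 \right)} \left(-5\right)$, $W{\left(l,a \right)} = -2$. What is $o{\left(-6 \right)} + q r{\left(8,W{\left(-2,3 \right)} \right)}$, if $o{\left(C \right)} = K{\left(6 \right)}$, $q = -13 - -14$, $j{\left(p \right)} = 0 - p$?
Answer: $- \frac{221}{8} \approx -27.625$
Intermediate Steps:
$j{\left(p \right)} = - p$
$J = -25$ ($J = \left(-1\right) \left(-5\right) \left(-5\right) = 5 \left(-5\right) = -25$)
$r{\left(T,E \right)} = - \frac{5}{8} + E$ ($r{\left(T,E \right)} = - \frac{5}{8} + \left(\left(E - 5\right) + 5\right) = - \frac{5}{8} + \left(\left(-5 + E\right) + 5\right) = - \frac{5}{8} + E$)
$K{\left(w \right)} = -25$
$q = 1$ ($q = -13 + 14 = 1$)
$o{\left(C \right)} = -25$
$o{\left(-6 \right)} + q r{\left(8,W{\left(-2,3 \right)} \right)} = -25 + 1 \left(- \frac{5}{8} - 2\right) = -25 + 1 \left(- \frac{21}{8}\right) = -25 - \frac{21}{8} = - \frac{221}{8}$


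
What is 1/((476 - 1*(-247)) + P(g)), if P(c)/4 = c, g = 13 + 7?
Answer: 1/803 ≈ 0.0012453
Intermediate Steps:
g = 20
P(c) = 4*c
1/((476 - 1*(-247)) + P(g)) = 1/((476 - 1*(-247)) + 4*20) = 1/((476 + 247) + 80) = 1/(723 + 80) = 1/803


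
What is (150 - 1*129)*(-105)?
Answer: -2205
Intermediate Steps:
(150 - 1*129)*(-105) = (150 - 129)*(-105) = 21*(-105) = -2205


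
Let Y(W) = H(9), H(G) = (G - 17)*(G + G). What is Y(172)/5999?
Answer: -144/5999 ≈ -0.024004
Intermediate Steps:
H(G) = 2*G*(-17 + G) (H(G) = (-17 + G)*(2*G) = 2*G*(-17 + G))
Y(W) = -144 (Y(W) = 2*9*(-17 + 9) = 2*9*(-8) = -144)
Y(172)/5999 = -144/5999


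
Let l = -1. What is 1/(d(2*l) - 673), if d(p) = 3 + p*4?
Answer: -1/678 ≈ -0.0014749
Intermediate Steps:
d(p) = 3 + 4*p
1/(d(2*l) - 673) = 1/((3 + 4*(2*(-1))) - 673) = 1/((3 + 4*(-2)) - 673) = 1/((3 - 8) - 673) = 1/(-5 - 673) = 1/(-678) = -1/678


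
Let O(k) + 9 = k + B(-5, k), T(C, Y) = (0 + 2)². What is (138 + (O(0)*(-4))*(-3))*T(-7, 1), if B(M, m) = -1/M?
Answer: 648/5 ≈ 129.60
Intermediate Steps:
T(C, Y) = 4 (T(C, Y) = 2² = 4)
O(k) = -44/5 + k (O(k) = -9 + (k - 1/(-5)) = -9 + (k - 1*(-⅕)) = -9 + (k + ⅕) = -9 + (⅕ + k) = -44/5 + k)
(138 + (O(0)*(-4))*(-3))*T(-7, 1) = (138 + ((-44/5 + 0)*(-4))*(-3))*4 = (138 - 44/5*(-4)*(-3))*4 = (138 + (176/5)*(-3))*4 = (138 - 528/5)*4 = (162/5)*4 = 648/5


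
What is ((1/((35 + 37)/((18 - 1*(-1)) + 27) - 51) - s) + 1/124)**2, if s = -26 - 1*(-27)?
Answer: 20364146209/19877616144 ≈ 1.0245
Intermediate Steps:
s = 1 (s = -26 + 27 = 1)
((1/((35 + 37)/((18 - 1*(-1)) + 27) - 51) - s) + 1/124)**2 = ((1/((35 + 37)/((18 - 1*(-1)) + 27) - 51) - 1*1) + 1/124)**2 = ((1/(72/((18 + 1) + 27) - 51) - 1) + 1/124)**2 = ((1/(72/(19 + 27) - 51) - 1) + 1/124)**2 = ((1/(72/46 - 51) - 1) + 1/124)**2 = ((1/(72*(1/46) - 51) - 1) + 1/124)**2 = ((1/(36/23 - 51) - 1) + 1/124)**2 = ((1/(-1137/23) - 1) + 1/124)**2 = ((-23/1137 - 1) + 1/124)**2 = (-1160/1137 + 1/124)**2 = (-142703/140988)**2 = 20364146209/19877616144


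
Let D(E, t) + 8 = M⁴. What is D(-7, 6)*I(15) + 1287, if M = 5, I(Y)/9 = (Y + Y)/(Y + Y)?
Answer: 6840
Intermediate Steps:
I(Y) = 9 (I(Y) = 9*((Y + Y)/(Y + Y)) = 9*((2*Y)/((2*Y))) = 9*((2*Y)*(1/(2*Y))) = 9*1 = 9)
D(E, t) = 617 (D(E, t) = -8 + 5⁴ = -8 + 625 = 617)
D(-7, 6)*I(15) + 1287 = 617*9 + 1287 = 5553 + 1287 = 6840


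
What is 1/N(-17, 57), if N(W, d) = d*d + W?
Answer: 1/3232 ≈ 0.00030941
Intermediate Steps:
N(W, d) = W + d**2 (N(W, d) = d**2 + W = W + d**2)
1/N(-17, 57) = 1/(-17 + 57**2) = 1/(-17 + 3249) = 1/3232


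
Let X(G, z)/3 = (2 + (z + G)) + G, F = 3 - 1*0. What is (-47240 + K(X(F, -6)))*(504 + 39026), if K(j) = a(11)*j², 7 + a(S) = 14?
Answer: -1857435640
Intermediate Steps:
F = 3 (F = 3 + 0 = 3)
a(S) = 7 (a(S) = -7 + 14 = 7)
X(G, z) = 6 + 3*z + 6*G (X(G, z) = 3*((2 + (z + G)) + G) = 3*((2 + (G + z)) + G) = 3*((2 + G + z) + G) = 3*(2 + z + 2*G) = 6 + 3*z + 6*G)
K(j) = 7*j²
(-47240 + K(X(F, -6)))*(504 + 39026) = (-47240 + 7*(6 + 3*(-6) + 6*3)²)*(504 + 39026) = (-47240 + 7*(6 - 18 + 18)²)*39530 = (-47240 + 7*6²)*39530 = (-47240 + 7*36)*39530 = (-47240 + 252)*39530 = -46988*39530 = -1857435640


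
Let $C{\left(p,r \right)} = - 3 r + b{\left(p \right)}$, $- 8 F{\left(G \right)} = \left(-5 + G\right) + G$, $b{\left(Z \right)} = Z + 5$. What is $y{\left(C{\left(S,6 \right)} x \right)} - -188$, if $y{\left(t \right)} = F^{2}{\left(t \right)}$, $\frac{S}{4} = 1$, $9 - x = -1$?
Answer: $\frac{46257}{64} \approx 722.77$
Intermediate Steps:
$x = 10$ ($x = 9 - -1 = 9 + 1 = 10$)
$S = 4$ ($S = 4 \cdot 1 = 4$)
$b{\left(Z \right)} = 5 + Z$
$F{\left(G \right)} = \frac{5}{8} - \frac{G}{4}$ ($F{\left(G \right)} = - \frac{\left(-5 + G\right) + G}{8} = - \frac{-5 + 2 G}{8} = \frac{5}{8} - \frac{G}{4}$)
$C{\left(p,r \right)} = 5 + p - 3 r$ ($C{\left(p,r \right)} = - 3 r + \left(5 + p\right) = 5 + p - 3 r$)
$y{\left(t \right)} = \left(\frac{5}{8} - \frac{t}{4}\right)^{2}$
$y{\left(C{\left(S,6 \right)} x \right)} - -188 = \frac{\left(-5 + 2 \left(5 + 4 - 18\right) 10\right)^{2}}{64} - -188 = \frac{\left(-5 + 2 \left(5 + 4 - 18\right) 10\right)^{2}}{64} + 188 = \frac{\left(-5 + 2 \left(\left(-9\right) 10\right)\right)^{2}}{64} + 188 = \frac{\left(-5 + 2 \left(-90\right)\right)^{2}}{64} + 188 = \frac{\left(-5 - 180\right)^{2}}{64} + 188 = \frac{\left(-185\right)^{2}}{64} + 188 = \frac{1}{64} \cdot 34225 + 188 = \frac{34225}{64} + 188 = \frac{46257}{64}$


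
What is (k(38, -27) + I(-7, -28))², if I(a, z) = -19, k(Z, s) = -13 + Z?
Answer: 36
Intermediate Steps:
(k(38, -27) + I(-7, -28))² = ((-13 + 38) - 19)² = (25 - 19)² = 6² = 36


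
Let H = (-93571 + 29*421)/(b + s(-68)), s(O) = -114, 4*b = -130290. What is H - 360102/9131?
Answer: -22055115202/596920863 ≈ -36.948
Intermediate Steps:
b = -65145/2 (b = (1/4)*(-130290) = -65145/2 ≈ -32573.)
H = 162724/65373 (H = (-93571 + 29*421)/(-65145/2 - 114) = (-93571 + 12209)/(-65373/2) = -81362*(-2/65373) = 162724/65373 ≈ 2.4892)
H - 360102/9131 = 162724/65373 - 360102/9131 = -22055115202/596920863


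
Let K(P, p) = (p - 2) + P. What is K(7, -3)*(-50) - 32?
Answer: -132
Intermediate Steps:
K(P, p) = -2 + P + p (K(P, p) = (-2 + p) + P = -2 + P + p)
K(7, -3)*(-50) - 32 = (-2 + 7 - 3)*(-50) - 32 = 2*(-50) - 32 = -100 - 32 = -132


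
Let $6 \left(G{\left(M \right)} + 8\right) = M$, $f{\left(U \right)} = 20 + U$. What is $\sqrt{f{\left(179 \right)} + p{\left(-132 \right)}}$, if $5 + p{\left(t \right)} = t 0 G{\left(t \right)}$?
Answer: $\sqrt{194} \approx 13.928$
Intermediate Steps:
$G{\left(M \right)} = -8 + \frac{M}{6}$
$p{\left(t \right)} = -5$ ($p{\left(t \right)} = -5 + t 0 \left(-8 + \frac{t}{6}\right) = -5 + 0 \left(-8 + \frac{t}{6}\right) = -5 + 0 = -5$)
$\sqrt{f{\left(179 \right)} + p{\left(-132 \right)}} = \sqrt{\left(20 + 179\right) - 5} = \sqrt{199 - 5} = \sqrt{194}$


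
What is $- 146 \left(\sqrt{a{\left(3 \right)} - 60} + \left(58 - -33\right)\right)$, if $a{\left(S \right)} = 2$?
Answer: $-13286 - 146 i \sqrt{58} \approx -13286.0 - 1111.9 i$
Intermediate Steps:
$- 146 \left(\sqrt{a{\left(3 \right)} - 60} + \left(58 - -33\right)\right) = - 146 \left(\sqrt{2 - 60} + \left(58 - -33\right)\right) = - 146 \left(\sqrt{-58} + \left(58 + 33\right)\right) = - 146 \left(i \sqrt{58} + 91\right) = - 146 \left(91 + i \sqrt{58}\right) = -13286 - 146 i \sqrt{58}$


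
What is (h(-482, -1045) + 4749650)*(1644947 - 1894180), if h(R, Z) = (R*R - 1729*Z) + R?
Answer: -1691867626201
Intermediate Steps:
h(R, Z) = R + R² - 1729*Z (h(R, Z) = (R² - 1729*Z) + R = R + R² - 1729*Z)
(h(-482, -1045) + 4749650)*(1644947 - 1894180) = ((-482 + (-482)² - 1729*(-1045)) + 4749650)*(1644947 - 1894180) = ((-482 + 232324 + 1806805) + 4749650)*(-249233) = (2038647 + 4749650)*(-249233) = 6788297*(-249233) = -1691867626201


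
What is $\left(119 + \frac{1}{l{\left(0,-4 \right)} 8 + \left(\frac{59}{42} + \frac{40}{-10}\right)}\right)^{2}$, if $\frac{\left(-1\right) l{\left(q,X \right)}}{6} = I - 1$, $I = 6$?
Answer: $\frac{1470032577601}{103815721} \approx 14160.0$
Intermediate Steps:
$l{\left(q,X \right)} = -30$ ($l{\left(q,X \right)} = - 6 \left(6 - 1\right) = \left(-6\right) 5 = -30$)
$\left(119 + \frac{1}{l{\left(0,-4 \right)} 8 + \left(\frac{59}{42} + \frac{40}{-10}\right)}\right)^{2} = \left(119 + \frac{1}{\left(-30\right) 8 + \left(\frac{59}{42} + \frac{40}{-10}\right)}\right)^{2} = \left(119 + \frac{1}{-240 + \left(59 \cdot \frac{1}{42} + 40 \left(- \frac{1}{10}\right)\right)}\right)^{2} = \left(119 + \frac{1}{-240 + \left(\frac{59}{42} - 4\right)}\right)^{2} = \left(119 + \frac{1}{-240 - \frac{109}{42}}\right)^{2} = \left(119 + \frac{1}{- \frac{10189}{42}}\right)^{2} = \left(119 - \frac{42}{10189}\right)^{2} = \left(\frac{1212449}{10189}\right)^{2} = \frac{1470032577601}{103815721}$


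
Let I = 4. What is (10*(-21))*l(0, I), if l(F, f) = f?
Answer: -840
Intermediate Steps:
(10*(-21))*l(0, I) = (10*(-21))*4 = -210*4 = -840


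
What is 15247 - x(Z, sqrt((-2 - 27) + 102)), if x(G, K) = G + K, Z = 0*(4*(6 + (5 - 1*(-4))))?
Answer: 15247 - sqrt(73) ≈ 15238.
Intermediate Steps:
Z = 0 (Z = 0*(4*(6 + (5 + 4))) = 0*(4*(6 + 9)) = 0*(4*15) = 0*60 = 0)
15247 - x(Z, sqrt((-2 - 27) + 102)) = 15247 - (0 + sqrt((-2 - 27) + 102)) = 15247 - (0 + sqrt(-29 + 102)) = 15247 - (0 + sqrt(73)) = 15247 - sqrt(73)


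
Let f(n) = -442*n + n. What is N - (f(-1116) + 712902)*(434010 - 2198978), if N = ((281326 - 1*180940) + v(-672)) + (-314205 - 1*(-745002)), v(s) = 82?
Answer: 2126889339409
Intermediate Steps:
N = 531265 (N = ((281326 - 1*180940) + 82) + (-314205 - 1*(-745002)) = ((281326 - 180940) + 82) + (-314205 + 745002) = (100386 + 82) + 430797 = 100468 + 430797 = 531265)
f(n) = -441*n
N - (f(-1116) + 712902)*(434010 - 2198978) = 531265 - (-441*(-1116) + 712902)*(434010 - 2198978) = 531265 - (492156 + 712902)*(-1764968) = 531265 - 1205058*(-1764968) = 531265 - 1*(-2126888808144) = 531265 + 2126888808144 = 2126889339409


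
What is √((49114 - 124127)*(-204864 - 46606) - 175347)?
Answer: 11*√155895403 ≈ 1.3734e+5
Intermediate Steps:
√((49114 - 124127)*(-204864 - 46606) - 175347) = √(-75013*(-251470) - 175347) = √(18863519110 - 175347) = √18863343763 = 11*√155895403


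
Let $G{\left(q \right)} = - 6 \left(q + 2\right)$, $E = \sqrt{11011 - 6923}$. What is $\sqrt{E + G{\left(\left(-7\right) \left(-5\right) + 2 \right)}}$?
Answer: $\sqrt{-234 + 2 \sqrt{1022}} \approx 13.041 i$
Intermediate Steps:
$E = 2 \sqrt{1022}$ ($E = \sqrt{4088} = 2 \sqrt{1022} \approx 63.938$)
$G{\left(q \right)} = -12 - 6 q$ ($G{\left(q \right)} = - 6 \left(2 + q\right) = -12 - 6 q$)
$\sqrt{E + G{\left(\left(-7\right) \left(-5\right) + 2 \right)}} = \sqrt{2 \sqrt{1022} - \left(12 + 6 \left(\left(-7\right) \left(-5\right) + 2\right)\right)} = \sqrt{2 \sqrt{1022} - \left(12 + 6 \left(35 + 2\right)\right)} = \sqrt{2 \sqrt{1022} - 234} = \sqrt{-234 + 2 \sqrt{1022}}$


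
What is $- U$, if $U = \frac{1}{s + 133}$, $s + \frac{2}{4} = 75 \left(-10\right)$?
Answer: $\frac{2}{1235} \approx 0.0016194$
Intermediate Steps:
$s = - \frac{1501}{2}$ ($s = - \frac{1}{2} + 75 \left(-10\right) = - \frac{1}{2} - 750 = - \frac{1501}{2} \approx -750.5$)
$U = - \frac{2}{1235}$ ($U = \frac{1}{- \frac{1501}{2} + 133} = \frac{1}{- \frac{1235}{2}} = - \frac{2}{1235} \approx -0.0016194$)
$- U = \left(-1\right) \left(- \frac{2}{1235}\right) = \frac{2}{1235}$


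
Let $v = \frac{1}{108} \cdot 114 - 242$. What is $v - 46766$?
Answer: $- \frac{846125}{18} \approx -47007.0$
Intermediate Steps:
$v = - \frac{4337}{18}$ ($v = \frac{1}{108} \cdot 114 - 242 = \frac{19}{18} - 242 = - \frac{4337}{18} \approx -240.94$)
$v - 46766 = - \frac{4337}{18} - 46766 = - \frac{846125}{18}$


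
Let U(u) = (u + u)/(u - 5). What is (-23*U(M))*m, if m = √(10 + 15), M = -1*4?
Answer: -920/9 ≈ -102.22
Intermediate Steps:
M = -4
U(u) = 2*u/(-5 + u) (U(u) = (2*u)/(-5 + u) = 2*u/(-5 + u))
m = 5 (m = √25 = 5)
(-23*U(M))*m = -46*(-4)/(-5 - 4)*5 = -46*(-4)/(-9)*5 = -46*(-4)*(-1)/9*5 = -23*8/9*5 = -184/9*5 = -920/9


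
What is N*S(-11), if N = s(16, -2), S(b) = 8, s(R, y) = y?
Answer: -16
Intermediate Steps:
N = -2
N*S(-11) = -2*8 = -16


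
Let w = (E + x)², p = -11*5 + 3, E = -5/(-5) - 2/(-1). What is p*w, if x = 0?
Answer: -468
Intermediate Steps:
E = 3 (E = -5*(-⅕) - 2*(-1) = 1 + 2 = 3)
p = -52 (p = -55 + 3 = -52)
w = 9 (w = (3 + 0)² = 3² = 9)
p*w = -52*9 = -468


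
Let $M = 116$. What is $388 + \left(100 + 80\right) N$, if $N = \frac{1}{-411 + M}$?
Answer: $\frac{22856}{59} \approx 387.39$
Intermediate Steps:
$N = - \frac{1}{295}$ ($N = \frac{1}{-411 + 116} = \frac{1}{-295} = - \frac{1}{295} \approx -0.0033898$)
$388 + \left(100 + 80\right) N = 388 + \left(100 + 80\right) \left(- \frac{1}{295}\right) = 388 + 180 \left(- \frac{1}{295}\right) = 388 - \frac{36}{59} = \frac{22856}{59}$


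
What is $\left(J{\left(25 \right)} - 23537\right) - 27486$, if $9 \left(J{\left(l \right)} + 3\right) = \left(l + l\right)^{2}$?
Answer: $- \frac{456734}{9} \approx -50748.0$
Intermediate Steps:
$J{\left(l \right)} = -3 + \frac{4 l^{2}}{9}$ ($J{\left(l \right)} = -3 + \frac{\left(l + l\right)^{2}}{9} = -3 + \frac{\left(2 l\right)^{2}}{9} = -3 + \frac{4 l^{2}}{9}$)
$\left(J{\left(25 \right)} - 23537\right) - 27486 = \left(\left(-3 + \frac{4 \cdot 25^{2}}{9}\right) - 23537\right) - 27486 = \left(\left(-3 + \frac{4}{9} \cdot 625\right) - 23537\right) - 27486 = \left(\left(-3 + \frac{2500}{9}\right) - 23537\right) - 27486 = \left(\frac{2473}{9} - 23537\right) - 27486 = - \frac{209360}{9} - 27486 = - \frac{456734}{9}$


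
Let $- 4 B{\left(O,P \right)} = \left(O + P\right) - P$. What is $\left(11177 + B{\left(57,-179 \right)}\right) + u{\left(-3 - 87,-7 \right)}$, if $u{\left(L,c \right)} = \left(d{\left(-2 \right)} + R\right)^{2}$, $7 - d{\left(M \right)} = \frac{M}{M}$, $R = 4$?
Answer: $\frac{45051}{4} \approx 11263.0$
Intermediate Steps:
$d{\left(M \right)} = 6$ ($d{\left(M \right)} = 7 - \frac{M}{M} = 7 - 1 = 6$)
$B{\left(O,P \right)} = - \frac{O}{4}$ ($B{\left(O,P \right)} = - \frac{\left(O + P\right) - P}{4} = - \frac{O}{4}$)
$u{\left(L,c \right)} = 100$ ($u{\left(L,c \right)} = \left(6 + 4\right)^{2} = 10^{2} = 100$)
$\left(11177 + B{\left(57,-179 \right)}\right) + u{\left(-3 - 87,-7 \right)} = \left(11177 - \frac{57}{4}\right) + 100 = \frac{44651}{4} + 100 = \frac{45051}{4}$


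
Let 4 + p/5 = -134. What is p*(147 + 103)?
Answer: -172500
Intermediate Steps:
p = -690 (p = -20 + 5*(-134) = -20 - 670 = -690)
p*(147 + 103) = -690*(147 + 103) = -690*250 = -172500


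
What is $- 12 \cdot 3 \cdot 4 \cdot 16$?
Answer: $-2304$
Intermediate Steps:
$- 12 \cdot 3 \cdot 4 \cdot 16 = \left(-12\right) 12 \cdot 16 = \left(-144\right) 16 = -2304$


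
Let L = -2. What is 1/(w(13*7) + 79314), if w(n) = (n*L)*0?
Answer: 1/79314 ≈ 1.2608e-5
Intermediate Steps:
w(n) = 0 (w(n) = (n*(-2))*0 = -2*n*0 = 0)
1/(w(13*7) + 79314) = 1/(0 + 79314) = 1/79314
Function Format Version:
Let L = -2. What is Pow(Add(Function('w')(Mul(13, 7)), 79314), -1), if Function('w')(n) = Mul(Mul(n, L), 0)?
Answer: Rational(1, 79314) ≈ 1.2608e-5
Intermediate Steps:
Function('w')(n) = 0 (Function('w')(n) = Mul(Mul(n, -2), 0) = Mul(Mul(-2, n), 0) = 0)
Pow(Add(Function('w')(Mul(13, 7)), 79314), -1) = Pow(Add(0, 79314), -1) = Pow(79314, -1) = Rational(1, 79314)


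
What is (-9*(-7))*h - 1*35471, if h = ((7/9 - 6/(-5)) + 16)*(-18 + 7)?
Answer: -239648/5 ≈ -47930.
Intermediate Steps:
h = -8899/45 (h = ((7*(⅑) - 6*(-⅕)) + 16)*(-11) = ((7/9 + 6/5) + 16)*(-11) = (89/45 + 16)*(-11) = (809/45)*(-11) = -8899/45 ≈ -197.76)
(-9*(-7))*h - 1*35471 = -9*(-7)*(-8899/45) - 1*35471 = 63*(-8899/45) - 35471 = -62293/5 - 35471 = -239648/5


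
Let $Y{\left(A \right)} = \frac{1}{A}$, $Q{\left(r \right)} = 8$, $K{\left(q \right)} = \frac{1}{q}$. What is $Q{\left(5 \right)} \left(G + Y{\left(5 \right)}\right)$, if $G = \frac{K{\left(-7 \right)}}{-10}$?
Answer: $\frac{12}{7} \approx 1.7143$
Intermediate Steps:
$G = \frac{1}{70}$ ($G = \frac{1}{\left(-7\right) \left(-10\right)} = \left(- \frac{1}{7}\right) \left(- \frac{1}{10}\right) = \frac{1}{70} \approx 0.014286$)
$Q{\left(5 \right)} \left(G + Y{\left(5 \right)}\right) = 8 \left(\frac{1}{70} + \frac{1}{5}\right) = 8 \cdot \frac{3}{14} = \frac{12}{7}$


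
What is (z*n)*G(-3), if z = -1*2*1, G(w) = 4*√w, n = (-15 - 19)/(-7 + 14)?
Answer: 272*I*√3/7 ≈ 67.302*I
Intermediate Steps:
n = -34/7 ≈ -4.8571
z = -2 (z = -2*1 = -2)
(z*n)*G(-3) = (-2*(-34/7))*(4*√(-3)) = 68*(4*(I*√3))/7 = 68*(4*I*√3)/7 = 272*I*√3/7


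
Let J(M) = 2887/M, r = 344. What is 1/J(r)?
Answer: 344/2887 ≈ 0.11915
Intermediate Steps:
1/J(r) = 1/(2887/344) = 344/2887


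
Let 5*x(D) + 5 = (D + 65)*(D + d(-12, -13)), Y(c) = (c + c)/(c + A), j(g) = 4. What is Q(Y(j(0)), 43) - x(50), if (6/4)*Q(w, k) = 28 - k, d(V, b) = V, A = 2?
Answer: -883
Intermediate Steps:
Y(c) = 2*c/(2 + c) (Y(c) = (c + c)/(c + 2) = (2*c)/(2 + c) = 2*c/(2 + c))
Q(w, k) = 56/3 - 2*k/3 (Q(w, k) = 2*(28 - k)/3 = 56/3 - 2*k/3)
x(D) = -1 + (-12 + D)*(65 + D)/5 (x(D) = -1 + ((D + 65)*(D - 12))/5 = -1 + ((65 + D)*(-12 + D))/5 = -1 + ((-12 + D)*(65 + D))/5 = -1 + (-12 + D)*(65 + D)/5)
Q(Y(j(0)), 43) - x(50) = (56/3 - 2/3*43) - (-157 + (1/5)*50**2 + (53/5)*50) = (56/3 - 86/3) - (-157 + (1/5)*2500 + 530) = -10 - (-157 + 500 + 530) = -10 - 1*873 = -10 - 873 = -883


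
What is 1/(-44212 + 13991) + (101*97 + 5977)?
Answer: 476706053/30221 ≈ 15774.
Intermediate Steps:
1/(-44212 + 13991) + (101*97 + 5977) = 1/(-30221) + (9797 + 5977) = -1/30221 + 15774 = 476706053/30221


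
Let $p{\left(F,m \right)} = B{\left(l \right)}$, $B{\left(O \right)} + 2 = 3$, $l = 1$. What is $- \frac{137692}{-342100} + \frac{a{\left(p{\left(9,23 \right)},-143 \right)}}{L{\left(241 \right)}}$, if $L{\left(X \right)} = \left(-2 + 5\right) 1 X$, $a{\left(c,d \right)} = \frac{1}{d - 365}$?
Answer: $\frac{12642931607}{31411964100} \approx 0.40249$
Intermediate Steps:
$B{\left(O \right)} = 1$ ($B{\left(O \right)} = -2 + 3 = 1$)
$p{\left(F,m \right)} = 1$
$a{\left(c,d \right)} = \frac{1}{-365 + d}$
$L{\left(X \right)} = 3 X$ ($L{\left(X \right)} = 3 \cdot 1 X = 3 X$)
$- \frac{137692}{-342100} + \frac{a{\left(p{\left(9,23 \right)},-143 \right)}}{L{\left(241 \right)}} = - \frac{137692}{-342100} + \frac{1}{\left(-365 - 143\right) 3 \cdot 241} = \left(-137692\right) \left(- \frac{1}{342100}\right) + \frac{1}{\left(-508\right) 723} = \frac{34423}{85525} - \frac{1}{367284} = \frac{12642931607}{31411964100}$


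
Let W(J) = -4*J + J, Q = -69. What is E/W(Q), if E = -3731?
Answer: -3731/207 ≈ -18.024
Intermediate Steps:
W(J) = -3*J
E/W(Q) = -3731/((-3*(-69))) = -3731/207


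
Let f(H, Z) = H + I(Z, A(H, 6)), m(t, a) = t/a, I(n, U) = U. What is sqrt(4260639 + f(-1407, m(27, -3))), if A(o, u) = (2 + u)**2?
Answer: 4*sqrt(266206) ≈ 2063.8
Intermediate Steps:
f(H, Z) = 64 + H (f(H, Z) = H + (2 + 6)**2 = H + 8**2 = H + 64 = 64 + H)
sqrt(4260639 + f(-1407, m(27, -3))) = sqrt(4260639 + (64 - 1407)) = sqrt(4260639 - 1343) = sqrt(4259296) = 4*sqrt(266206)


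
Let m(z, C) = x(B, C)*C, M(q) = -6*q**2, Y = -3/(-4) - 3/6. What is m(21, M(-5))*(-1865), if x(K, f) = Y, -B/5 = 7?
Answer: 139875/2 ≈ 69938.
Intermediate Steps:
B = -35 (B = -5*7 = -35)
Y = 1/4 (Y = -3*(-1/4) - 3*1/6 = 3/4 - 1/2 = 1/4 ≈ 0.25000)
x(K, f) = 1/4
m(z, C) = C/4
m(21, M(-5))*(-1865) = ((-6*(-5)**2)/4)*(-1865) = ((-6*25)/4)*(-1865) = ((1/4)*(-150))*(-1865) = -75/2*(-1865) = 139875/2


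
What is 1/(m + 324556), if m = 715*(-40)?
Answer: 1/295956 ≈ 3.3789e-6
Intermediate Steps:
m = -28600
1/(m + 324556) = 1/(-28600 + 324556) = 1/295956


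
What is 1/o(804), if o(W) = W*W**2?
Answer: 1/519718464 ≈ 1.9241e-9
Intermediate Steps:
o(W) = W**3
1/o(804) = 1/(804**3) = 1/519718464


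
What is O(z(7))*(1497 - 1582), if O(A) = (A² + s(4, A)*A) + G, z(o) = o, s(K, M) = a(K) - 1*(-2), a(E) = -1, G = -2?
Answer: -4590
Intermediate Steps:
s(K, M) = 1 (s(K, M) = -1 - 1*(-2) = -1 + 2 = 1)
O(A) = -2 + A + A² (O(A) = (A² + 1*A) - 2 = (A² + A) - 2 = (A + A²) - 2 = -2 + A + A²)
O(z(7))*(1497 - 1582) = (-2 + 7 + 7²)*(1497 - 1582) = (-2 + 7 + 49)*(-85) = 54*(-85) = -4590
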